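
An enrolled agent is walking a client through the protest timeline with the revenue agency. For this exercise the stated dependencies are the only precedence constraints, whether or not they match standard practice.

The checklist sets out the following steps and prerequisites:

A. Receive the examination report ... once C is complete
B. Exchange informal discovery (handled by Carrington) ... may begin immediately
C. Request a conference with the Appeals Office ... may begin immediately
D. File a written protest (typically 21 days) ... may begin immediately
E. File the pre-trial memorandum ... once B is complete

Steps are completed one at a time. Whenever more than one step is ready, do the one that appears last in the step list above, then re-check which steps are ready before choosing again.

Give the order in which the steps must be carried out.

Nothing is required for D, C and B. D is listed later → D first.
Ready: C and B. C is listed later → C.
Ready: B and A. B is listed later → B.
E now also ready, so the ready set is {E, A}; E is listed later → E.
That leaves A as the only ready step → A.

D C B E A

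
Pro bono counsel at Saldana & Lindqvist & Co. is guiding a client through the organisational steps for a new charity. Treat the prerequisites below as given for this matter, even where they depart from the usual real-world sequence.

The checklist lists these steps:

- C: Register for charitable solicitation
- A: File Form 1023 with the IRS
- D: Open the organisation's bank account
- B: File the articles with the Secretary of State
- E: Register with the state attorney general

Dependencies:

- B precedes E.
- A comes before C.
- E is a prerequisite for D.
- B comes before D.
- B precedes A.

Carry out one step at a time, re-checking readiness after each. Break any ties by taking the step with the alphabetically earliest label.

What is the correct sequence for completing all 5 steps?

B A C E D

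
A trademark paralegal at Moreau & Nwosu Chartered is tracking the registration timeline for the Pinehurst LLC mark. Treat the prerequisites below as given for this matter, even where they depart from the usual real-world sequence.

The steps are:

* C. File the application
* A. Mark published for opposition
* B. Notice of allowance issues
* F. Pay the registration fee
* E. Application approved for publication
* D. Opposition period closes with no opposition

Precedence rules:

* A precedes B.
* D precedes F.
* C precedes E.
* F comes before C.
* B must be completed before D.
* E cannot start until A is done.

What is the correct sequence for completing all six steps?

Only A has no prerequisites, so it is first.
Next only B has its prerequisites met → B.
D is the only step now ready → D.
F is the only step now ready → F.
That leaves C as the only ready step → C.
E needed C and A, now all done → E.

A B D F C E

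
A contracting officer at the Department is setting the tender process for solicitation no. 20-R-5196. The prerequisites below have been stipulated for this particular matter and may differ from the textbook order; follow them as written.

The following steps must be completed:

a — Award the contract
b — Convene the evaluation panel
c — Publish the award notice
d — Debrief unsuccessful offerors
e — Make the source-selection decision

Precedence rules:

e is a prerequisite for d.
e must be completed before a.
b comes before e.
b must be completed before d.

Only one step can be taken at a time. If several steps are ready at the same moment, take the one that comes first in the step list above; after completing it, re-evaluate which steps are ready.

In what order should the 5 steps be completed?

b and c have no prerequisites; b is listed earlier, so b is first.
e now also ready, so the ready set is {c, e}; c is listed earlier → c.
Next only e has its prerequisites met → e.
a and d are both available; a is listed earlier → a.
d is the only step now ready → d.

b, c, e, a, d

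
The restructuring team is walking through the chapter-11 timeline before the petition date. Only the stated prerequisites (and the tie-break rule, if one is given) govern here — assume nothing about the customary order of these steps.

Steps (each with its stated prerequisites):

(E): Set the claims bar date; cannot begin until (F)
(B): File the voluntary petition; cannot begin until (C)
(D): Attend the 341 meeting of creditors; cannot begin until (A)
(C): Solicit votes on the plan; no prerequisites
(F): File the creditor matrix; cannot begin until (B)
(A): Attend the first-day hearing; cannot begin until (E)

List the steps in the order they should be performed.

(C), (B), (F), (E), (A), (D)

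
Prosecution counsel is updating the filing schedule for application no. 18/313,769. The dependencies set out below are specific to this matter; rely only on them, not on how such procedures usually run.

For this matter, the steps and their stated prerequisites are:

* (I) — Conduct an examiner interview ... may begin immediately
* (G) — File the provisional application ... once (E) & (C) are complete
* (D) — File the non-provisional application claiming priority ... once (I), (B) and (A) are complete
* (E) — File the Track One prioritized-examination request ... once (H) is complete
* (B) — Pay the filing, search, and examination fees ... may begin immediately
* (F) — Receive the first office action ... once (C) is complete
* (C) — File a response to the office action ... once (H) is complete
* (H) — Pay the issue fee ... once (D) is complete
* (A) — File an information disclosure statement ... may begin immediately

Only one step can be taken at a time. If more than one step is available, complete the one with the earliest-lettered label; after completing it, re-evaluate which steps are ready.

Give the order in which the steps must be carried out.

Nothing is required for (A), (B) and (I). (A) has the earlier label → (A) first.
Ready: (B) and (I). (B) has the earlier label → (B).
Next only (I) has its prerequisites met → (I).
(D) needed (A), (B) and (I), now all done → (D).
That leaves (H) as the only ready step → (H).
(C) and (E) are both available; (C) has the earlier label → (C).
(F) now also ready, so the ready set is {(E), (F)}; (E) has the earlier label → (E).
(G) now also ready, so the ready set is {(F), (G)}; (F) has the earlier label → (F).
(G) needed (C) and (E), now all done → (G).

(A), (B), (I), (D), (H), (C), (E), (F), (G)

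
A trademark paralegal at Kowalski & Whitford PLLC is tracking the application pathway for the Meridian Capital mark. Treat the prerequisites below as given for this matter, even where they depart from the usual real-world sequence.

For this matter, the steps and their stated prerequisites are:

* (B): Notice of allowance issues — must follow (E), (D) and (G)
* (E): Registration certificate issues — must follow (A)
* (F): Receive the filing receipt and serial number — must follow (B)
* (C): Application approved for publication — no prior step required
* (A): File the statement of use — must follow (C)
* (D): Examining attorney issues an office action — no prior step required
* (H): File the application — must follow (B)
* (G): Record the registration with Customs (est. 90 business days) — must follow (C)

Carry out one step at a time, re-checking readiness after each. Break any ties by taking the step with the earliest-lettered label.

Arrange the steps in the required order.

(C), (A), (D), (E), (G), (B), (F), (H)

Nothing is required for (C) and (D). (C) has the earlier label → (C) first.
Now (A), (D) and (G) have their prerequisites met. (A) has the earlier label, so (A) next.
(E) now also ready, so the ready set is {(D), (E), (G)}; (D) has the earlier label → (D).
Now (E) and (G) have their prerequisites met. (E) has the earlier label, so (E) next.
(G) is the only step now ready → (G).
Next only (B) has its prerequisites met → (B).
Now (F) and (H) have their prerequisites met. (F) has the earlier label, so (F) next.
Next only (H) has its prerequisites met → (H).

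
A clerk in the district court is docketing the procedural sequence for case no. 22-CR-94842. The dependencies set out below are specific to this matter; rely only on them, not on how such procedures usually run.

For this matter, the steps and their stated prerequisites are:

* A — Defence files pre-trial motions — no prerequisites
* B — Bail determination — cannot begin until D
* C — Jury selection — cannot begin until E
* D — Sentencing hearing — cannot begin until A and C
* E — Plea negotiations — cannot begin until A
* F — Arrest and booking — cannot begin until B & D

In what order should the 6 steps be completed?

A → E → C → D → B → F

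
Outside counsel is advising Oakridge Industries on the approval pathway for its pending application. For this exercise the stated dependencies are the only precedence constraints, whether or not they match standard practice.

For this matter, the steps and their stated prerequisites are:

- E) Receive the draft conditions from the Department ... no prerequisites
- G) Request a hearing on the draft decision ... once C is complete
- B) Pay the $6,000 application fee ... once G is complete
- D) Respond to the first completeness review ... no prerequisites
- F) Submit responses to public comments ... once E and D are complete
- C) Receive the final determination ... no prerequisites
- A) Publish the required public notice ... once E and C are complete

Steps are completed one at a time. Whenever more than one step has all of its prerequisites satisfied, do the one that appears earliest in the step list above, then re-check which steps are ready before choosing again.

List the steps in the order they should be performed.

E → D → F → C → G → B → A

Nothing is required for E, D and C. E is listed earlier → E first.
D and C are both available; D is listed earlier → D.
F now also ready, so the ready set is {F, C}; F is listed earlier → F.
C is the only step now ready → C.
G and A are both available; G is listed earlier → G.
B and A are both available; B is listed earlier → B.
A needed E and C, now all done → A.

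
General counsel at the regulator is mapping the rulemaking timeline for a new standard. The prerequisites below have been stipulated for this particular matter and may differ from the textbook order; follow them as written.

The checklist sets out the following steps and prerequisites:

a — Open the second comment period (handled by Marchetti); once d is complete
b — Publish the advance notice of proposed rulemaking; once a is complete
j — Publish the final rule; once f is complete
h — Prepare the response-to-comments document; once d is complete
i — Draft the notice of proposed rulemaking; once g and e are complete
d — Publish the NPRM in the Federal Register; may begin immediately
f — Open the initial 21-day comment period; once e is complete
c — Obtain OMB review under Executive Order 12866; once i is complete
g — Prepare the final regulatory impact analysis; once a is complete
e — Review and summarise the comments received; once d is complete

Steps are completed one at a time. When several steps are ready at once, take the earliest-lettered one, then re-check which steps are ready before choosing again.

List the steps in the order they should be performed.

d is the only step with nothing outstanding, so it goes first.
a, e and h are all available; a has the earlier label → a.
b, e, g and h are all available; b has the earlier label → b.
e, g and h are all available; e has the earlier label → e.
Now f, g and h have their prerequisites met. f has the earlier label, so f next.
j now also ready, so the ready set is {g, h, j}; g has the earlier label → g.
Ready: h, i and j. h has the earlier label → h.
Now i and j have their prerequisites met. i has the earlier label, so i next.
Ready: c and j. c has the earlier label → c.
j needed f, now all done → j.

d, a, b, e, f, g, h, i, c, j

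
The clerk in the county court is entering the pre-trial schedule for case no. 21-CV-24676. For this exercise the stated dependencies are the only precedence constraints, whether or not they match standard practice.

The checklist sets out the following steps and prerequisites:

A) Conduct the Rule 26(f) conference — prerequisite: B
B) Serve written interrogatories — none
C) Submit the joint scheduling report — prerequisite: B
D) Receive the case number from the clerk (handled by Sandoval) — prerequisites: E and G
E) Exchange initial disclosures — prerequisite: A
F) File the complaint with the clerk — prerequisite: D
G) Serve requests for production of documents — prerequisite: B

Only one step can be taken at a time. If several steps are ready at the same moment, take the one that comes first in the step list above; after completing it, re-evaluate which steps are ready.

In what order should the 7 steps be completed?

Only B has no prerequisites, so it is first.
A, C and G are all available; A is listed earlier → A.
E now also ready, so the ready set is {C, E, G}; C is listed earlier → C.
Now E and G have their prerequisites met. E is listed earlier, so E next.
That leaves G as the only ready step → G.
D needed E and G, now all done → D.
F is the only step now ready → F.

B, A, C, E, G, D, F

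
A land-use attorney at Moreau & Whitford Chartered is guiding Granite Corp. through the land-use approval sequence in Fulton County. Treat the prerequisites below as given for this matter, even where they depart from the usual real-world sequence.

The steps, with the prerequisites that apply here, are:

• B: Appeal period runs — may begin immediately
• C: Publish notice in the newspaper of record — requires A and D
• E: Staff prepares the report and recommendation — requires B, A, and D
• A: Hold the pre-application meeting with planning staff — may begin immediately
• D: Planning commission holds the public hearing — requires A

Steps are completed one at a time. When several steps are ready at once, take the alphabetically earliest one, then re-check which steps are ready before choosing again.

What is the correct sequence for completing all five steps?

A, B, D, C, E

Nothing is required for A and B. A has the earlier label → A first.
Now B and D have their prerequisites met. B has the earlier label, so B next.
D needed A, now all done → D.
Ready: C and E. C has the earlier label → C.
That leaves E as the only ready step → E.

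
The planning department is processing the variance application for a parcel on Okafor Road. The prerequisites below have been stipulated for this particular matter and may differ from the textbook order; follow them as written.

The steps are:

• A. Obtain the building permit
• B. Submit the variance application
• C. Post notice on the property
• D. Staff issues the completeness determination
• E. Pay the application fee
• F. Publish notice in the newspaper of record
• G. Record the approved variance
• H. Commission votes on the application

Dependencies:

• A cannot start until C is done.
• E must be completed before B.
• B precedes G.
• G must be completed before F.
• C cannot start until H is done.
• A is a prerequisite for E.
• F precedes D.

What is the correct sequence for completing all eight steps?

H, C, A, E, B, G, F, D

Only H has no prerequisites, so it is first.
Next only C has its prerequisites met → C.
A needed C, now all done → A.
Next only E has its prerequisites met → E.
B needed E, now all done → B.
That leaves G as the only ready step → G.
F needed G, now all done → F.
Next only D has its prerequisites met → D.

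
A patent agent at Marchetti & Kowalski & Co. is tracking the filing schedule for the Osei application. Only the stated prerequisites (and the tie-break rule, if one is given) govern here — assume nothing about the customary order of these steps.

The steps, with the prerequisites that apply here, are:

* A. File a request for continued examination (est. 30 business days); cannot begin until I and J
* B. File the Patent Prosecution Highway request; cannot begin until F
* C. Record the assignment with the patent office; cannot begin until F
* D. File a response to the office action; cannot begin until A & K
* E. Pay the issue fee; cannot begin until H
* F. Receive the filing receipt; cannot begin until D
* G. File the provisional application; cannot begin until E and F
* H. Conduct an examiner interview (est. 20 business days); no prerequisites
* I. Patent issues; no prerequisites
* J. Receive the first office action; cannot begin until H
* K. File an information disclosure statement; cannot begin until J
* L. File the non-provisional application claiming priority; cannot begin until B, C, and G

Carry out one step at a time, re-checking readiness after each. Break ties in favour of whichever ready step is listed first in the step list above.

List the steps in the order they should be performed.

Nothing is required for H and I. H is listed earlier → H first.
E, I and J are all available; E is listed earlier → E.
Now I and J have their prerequisites met. I is listed earlier, so I next.
J needed H, now all done → J.
Ready: A and K. A is listed earlier → A.
K needed J, now all done → K.
Next only D has its prerequisites met → D.
F needed D, now all done → F.
Ready: B, C and G. B is listed earlier → B.
Ready: C and G. C is listed earlier → C.
That leaves G as the only ready step → G.
L needed B, C and G, now all done → L.

H E I J A K D F B C G L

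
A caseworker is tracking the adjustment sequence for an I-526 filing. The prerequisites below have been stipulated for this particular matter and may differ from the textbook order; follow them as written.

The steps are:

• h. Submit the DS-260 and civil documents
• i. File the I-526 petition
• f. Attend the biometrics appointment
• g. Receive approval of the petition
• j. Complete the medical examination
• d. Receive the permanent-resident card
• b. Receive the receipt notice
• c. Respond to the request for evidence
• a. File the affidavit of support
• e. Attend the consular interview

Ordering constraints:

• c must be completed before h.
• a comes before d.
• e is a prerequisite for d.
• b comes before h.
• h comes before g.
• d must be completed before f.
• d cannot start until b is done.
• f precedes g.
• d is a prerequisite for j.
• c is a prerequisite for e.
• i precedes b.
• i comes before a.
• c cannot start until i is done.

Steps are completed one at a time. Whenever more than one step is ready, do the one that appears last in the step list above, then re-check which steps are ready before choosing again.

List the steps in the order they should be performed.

Only i has no prerequisites, so it is first.
a, c and b are all available; a is listed later → a.
Ready: c and b. c is listed later → c.
e now also ready, so the ready set is {e, b}; e is listed later → e.
That leaves b as the only ready step → b.
d and h are both available; d is listed later → d.
j and f now also ready, so the ready set is {j, f, h}; j is listed later → j.
Ready: f and h. f is listed later → f.
Next only h has its prerequisites met → h.
Next only g has its prerequisites met → g.

i, a, c, e, b, d, j, f, h, g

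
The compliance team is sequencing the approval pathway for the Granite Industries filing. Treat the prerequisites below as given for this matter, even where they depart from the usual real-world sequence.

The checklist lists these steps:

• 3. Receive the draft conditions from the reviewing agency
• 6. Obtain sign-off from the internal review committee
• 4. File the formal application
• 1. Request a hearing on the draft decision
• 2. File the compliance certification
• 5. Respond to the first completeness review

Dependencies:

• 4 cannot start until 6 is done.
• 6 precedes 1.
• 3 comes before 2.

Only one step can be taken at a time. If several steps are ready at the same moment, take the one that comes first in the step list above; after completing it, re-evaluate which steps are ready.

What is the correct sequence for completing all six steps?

3, 6, 4, 1, 2, 5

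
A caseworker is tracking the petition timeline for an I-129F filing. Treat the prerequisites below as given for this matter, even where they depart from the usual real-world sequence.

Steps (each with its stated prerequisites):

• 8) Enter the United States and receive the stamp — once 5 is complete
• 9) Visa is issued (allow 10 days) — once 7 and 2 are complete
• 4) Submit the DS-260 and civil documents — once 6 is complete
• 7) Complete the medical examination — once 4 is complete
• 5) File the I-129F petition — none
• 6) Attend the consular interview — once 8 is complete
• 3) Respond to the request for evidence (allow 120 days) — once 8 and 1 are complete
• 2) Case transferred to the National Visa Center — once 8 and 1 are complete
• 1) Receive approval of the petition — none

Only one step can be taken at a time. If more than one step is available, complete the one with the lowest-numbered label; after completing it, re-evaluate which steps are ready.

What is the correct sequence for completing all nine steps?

1 and 5 have no prerequisites; 1 has the earlier label, so 1 is first.
5 is the only step now ready → 5.
8 is the only step now ready → 8.
2, 3 and 6 are all available; 2 has the earlier label → 2.
3 and 6 are both available; 3 has the earlier label → 3.
6 is the only step now ready → 6.
4 needed 6, now all done → 4.
7 needed 4, now all done → 7.
Next only 9 has its prerequisites met → 9.

1, 5, 8, 2, 3, 6, 4, 7, 9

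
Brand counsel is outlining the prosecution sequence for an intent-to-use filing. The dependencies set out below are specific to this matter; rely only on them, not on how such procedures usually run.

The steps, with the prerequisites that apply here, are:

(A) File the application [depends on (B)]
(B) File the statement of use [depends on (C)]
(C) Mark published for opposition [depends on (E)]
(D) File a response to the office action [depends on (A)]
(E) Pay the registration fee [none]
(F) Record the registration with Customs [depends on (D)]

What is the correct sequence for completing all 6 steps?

(E) has no prerequisites → (E) first.
(C) needed (E), now all done → (C).
(B) needed (C), now all done → (B).
(A) needed (B), now all done → (A).
(D) needed (A), now all done → (D).
That leaves (F) as the only ready step → (F).

(E), (C), (B), (A), (D), (F)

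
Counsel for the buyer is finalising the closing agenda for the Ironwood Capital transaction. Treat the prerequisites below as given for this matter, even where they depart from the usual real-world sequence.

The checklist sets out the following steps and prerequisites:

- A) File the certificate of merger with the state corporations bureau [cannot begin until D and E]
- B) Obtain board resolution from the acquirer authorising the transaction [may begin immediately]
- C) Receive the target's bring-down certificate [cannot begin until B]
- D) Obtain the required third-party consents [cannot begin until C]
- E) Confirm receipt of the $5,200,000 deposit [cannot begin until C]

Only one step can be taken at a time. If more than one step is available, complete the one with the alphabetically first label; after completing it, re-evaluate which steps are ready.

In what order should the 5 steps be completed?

B has no prerequisites → B first.
C needed B, now all done → C.
D and E are both available; D has the earlier label → D.
Next only E has its prerequisites met → E.
A is the only step now ready → A.

B, C, D, E, A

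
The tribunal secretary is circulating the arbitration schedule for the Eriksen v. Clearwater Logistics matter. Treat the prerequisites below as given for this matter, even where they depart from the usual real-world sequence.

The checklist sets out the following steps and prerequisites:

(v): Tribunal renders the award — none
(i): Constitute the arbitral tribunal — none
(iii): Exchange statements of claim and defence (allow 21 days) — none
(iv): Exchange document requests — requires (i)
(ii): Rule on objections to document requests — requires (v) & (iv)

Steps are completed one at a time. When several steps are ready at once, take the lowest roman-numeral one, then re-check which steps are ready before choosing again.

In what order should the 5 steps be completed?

(i) (iii) (iv) (v) (ii)

(i), (iii) and (v) have no prerequisites; (i) has the earlier label, so (i) is first.
(iv) now also ready, so the ready set is {(iii), (iv), (v)}; (iii) has the earlier label → (iii).
Now (iv) and (v) have their prerequisites met. (iv) has the earlier label, so (iv) next.
That leaves (v) as the only ready step → (v).
(ii) needed (iv) and (v), now all done → (ii).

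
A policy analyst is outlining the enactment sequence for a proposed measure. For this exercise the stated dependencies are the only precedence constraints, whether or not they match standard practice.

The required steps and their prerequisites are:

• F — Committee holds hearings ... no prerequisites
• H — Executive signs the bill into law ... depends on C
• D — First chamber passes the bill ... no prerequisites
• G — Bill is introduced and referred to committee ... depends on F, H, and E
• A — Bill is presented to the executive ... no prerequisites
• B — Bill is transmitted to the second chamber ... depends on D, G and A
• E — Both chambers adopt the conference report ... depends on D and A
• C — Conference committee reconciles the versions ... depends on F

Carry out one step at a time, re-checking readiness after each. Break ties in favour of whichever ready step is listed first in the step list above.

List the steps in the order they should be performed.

Nothing is required for F, D and A. F is listed earlier → F first.
C now also ready, so the ready set is {D, A, C}; D is listed earlier → D.
Ready: A and C. A is listed earlier → A.
E now also ready, so the ready set is {E, C}; E is listed earlier → E.
Next only C has its prerequisites met → C.
H needed C, now all done → H.
G needed F, H and E, now all done → G.
Next only B has its prerequisites met → B.

F → D → A → E → C → H → G → B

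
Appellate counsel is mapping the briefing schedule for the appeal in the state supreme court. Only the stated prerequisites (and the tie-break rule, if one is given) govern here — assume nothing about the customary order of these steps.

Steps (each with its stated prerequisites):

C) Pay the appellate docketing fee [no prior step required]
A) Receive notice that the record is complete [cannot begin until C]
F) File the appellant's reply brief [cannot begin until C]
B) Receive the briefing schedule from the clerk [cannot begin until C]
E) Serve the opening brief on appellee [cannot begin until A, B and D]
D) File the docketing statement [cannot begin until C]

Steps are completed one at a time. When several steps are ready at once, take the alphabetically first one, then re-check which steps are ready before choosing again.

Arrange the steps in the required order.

C, A, B, D, E, F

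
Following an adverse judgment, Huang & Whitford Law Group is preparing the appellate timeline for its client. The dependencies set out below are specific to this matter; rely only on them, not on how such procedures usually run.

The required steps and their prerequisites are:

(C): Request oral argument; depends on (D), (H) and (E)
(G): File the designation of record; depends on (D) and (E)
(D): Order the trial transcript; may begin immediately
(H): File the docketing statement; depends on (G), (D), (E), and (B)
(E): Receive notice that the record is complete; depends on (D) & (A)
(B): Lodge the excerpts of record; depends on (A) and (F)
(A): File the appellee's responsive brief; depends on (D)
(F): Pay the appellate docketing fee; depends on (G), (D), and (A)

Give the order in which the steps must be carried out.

(D) has no prerequisites → (D) first.
Next only (A) has its prerequisites met → (A).
(E) is the only step now ready → (E).
That leaves (G) as the only ready step → (G).
That leaves (F) as the only ready step → (F).
(B) is the only step now ready → (B).
That leaves (H) as the only ready step → (H).
(C) needed (D), (H) and (E), now all done → (C).

(D), (A), (E), (G), (F), (B), (H), (C)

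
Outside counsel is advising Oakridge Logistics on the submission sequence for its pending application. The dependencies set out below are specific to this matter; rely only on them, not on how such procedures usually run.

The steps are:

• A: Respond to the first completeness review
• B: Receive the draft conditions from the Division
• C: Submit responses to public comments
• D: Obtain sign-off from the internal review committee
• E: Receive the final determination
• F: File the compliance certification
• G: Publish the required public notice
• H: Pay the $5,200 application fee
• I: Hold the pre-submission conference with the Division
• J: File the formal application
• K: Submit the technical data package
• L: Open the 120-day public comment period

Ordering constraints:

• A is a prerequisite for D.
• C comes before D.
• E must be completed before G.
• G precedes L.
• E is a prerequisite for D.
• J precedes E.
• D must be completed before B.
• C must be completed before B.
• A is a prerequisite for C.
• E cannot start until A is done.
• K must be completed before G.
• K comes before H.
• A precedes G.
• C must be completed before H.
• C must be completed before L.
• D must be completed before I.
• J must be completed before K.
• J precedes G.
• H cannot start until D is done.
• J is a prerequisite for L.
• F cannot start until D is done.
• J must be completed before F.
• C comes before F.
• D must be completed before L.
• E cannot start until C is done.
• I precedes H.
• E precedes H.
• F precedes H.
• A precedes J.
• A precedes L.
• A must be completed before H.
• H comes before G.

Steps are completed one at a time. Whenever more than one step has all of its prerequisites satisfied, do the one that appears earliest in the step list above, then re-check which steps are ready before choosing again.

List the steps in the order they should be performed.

A, C, J, E, D, B, F, I, K, H, G, L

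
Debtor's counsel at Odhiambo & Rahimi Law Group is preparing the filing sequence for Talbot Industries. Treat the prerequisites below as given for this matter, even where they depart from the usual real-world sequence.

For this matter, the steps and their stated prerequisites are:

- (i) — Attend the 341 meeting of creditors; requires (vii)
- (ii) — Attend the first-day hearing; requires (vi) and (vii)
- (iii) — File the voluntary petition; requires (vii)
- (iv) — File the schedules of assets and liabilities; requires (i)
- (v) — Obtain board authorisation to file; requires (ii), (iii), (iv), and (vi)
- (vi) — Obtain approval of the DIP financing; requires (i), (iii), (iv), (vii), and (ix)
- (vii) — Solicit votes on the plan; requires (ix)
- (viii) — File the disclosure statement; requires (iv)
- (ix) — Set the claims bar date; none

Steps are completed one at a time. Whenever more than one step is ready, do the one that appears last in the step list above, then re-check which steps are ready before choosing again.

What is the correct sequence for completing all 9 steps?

(ix) (vii) (iii) (i) (iv) (viii) (vi) (ii) (v)

Only (ix) has no prerequisites, so it is first.
Next only (vii) has its prerequisites met → (vii).
(iii) and (i) are both available; (iii) is listed later → (iii).
(i) is the only step now ready → (i).
That leaves (iv) as the only ready step → (iv).
Ready: (viii) and (vi). (viii) is listed later → (viii).
(vi) needed (ix), (vii), (iv), (iii) and (i), now all done → (vi).
(ii) is the only step now ready → (ii).
(v) needed (vi), (iv), (iii) and (ii), now all done → (v).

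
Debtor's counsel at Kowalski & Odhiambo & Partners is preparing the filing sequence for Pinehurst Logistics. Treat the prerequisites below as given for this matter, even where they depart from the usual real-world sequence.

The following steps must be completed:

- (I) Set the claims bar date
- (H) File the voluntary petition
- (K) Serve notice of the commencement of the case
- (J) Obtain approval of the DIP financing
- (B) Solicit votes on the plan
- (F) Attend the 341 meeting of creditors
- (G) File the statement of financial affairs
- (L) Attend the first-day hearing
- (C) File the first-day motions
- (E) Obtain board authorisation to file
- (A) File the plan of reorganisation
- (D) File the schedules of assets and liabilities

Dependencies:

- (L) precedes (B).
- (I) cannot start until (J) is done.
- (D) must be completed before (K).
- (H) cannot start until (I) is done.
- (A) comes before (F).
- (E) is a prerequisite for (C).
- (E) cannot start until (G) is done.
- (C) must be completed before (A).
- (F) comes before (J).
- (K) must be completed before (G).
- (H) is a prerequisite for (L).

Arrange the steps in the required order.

(D) → (K) → (G) → (E) → (C) → (A) → (F) → (J) → (I) → (H) → (L) → (B)

(D) has no prerequisites → (D) first.
Next only (K) has its prerequisites met → (K).
(G) is the only step now ready → (G).
(E) is the only step now ready → (E).
Next only (C) has its prerequisites met → (C).
(A) is the only step now ready → (A).
(F) is the only step now ready → (F).
(J) needed (F), now all done → (J).
(I) is the only step now ready → (I).
That leaves (H) as the only ready step → (H).
(L) is the only step now ready → (L).
(B) needed (L), now all done → (B).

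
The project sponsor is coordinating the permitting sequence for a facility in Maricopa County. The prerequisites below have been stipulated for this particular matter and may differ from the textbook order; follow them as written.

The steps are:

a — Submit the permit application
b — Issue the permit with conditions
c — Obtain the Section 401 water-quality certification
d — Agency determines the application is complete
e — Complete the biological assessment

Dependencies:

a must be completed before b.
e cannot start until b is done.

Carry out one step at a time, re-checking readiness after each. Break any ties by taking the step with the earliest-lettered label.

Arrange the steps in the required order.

a, c and d have no prerequisites; a has the earlier label, so a is first.
b, c and d are all available; b has the earlier label → b.
Now c, d and e have their prerequisites met. c has the earlier label, so c next.
Now d and e have their prerequisites met. d has the earlier label, so d next.
That leaves e as the only ready step → e.

a → b → c → d → e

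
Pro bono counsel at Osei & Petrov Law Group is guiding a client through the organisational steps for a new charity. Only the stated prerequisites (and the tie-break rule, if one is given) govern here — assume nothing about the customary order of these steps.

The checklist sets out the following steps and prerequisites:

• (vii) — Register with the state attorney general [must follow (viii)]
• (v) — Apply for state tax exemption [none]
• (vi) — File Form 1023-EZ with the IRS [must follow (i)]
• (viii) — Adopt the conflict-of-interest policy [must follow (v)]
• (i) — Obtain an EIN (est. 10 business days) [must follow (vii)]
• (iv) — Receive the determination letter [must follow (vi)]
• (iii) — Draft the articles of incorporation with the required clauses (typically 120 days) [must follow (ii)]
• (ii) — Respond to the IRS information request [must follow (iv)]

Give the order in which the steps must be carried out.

(v) → (viii) → (vii) → (i) → (vi) → (iv) → (ii) → (iii)

(v) has no prerequisites → (v) first.
Next only (viii) has its prerequisites met → (viii).
(vii) needed (viii), now all done → (vii).
(i) is the only step now ready → (i).
Next only (vi) has its prerequisites met → (vi).
That leaves (iv) as the only ready step → (iv).
(ii) needed (iv), now all done → (ii).
(iii) is the only step now ready → (iii).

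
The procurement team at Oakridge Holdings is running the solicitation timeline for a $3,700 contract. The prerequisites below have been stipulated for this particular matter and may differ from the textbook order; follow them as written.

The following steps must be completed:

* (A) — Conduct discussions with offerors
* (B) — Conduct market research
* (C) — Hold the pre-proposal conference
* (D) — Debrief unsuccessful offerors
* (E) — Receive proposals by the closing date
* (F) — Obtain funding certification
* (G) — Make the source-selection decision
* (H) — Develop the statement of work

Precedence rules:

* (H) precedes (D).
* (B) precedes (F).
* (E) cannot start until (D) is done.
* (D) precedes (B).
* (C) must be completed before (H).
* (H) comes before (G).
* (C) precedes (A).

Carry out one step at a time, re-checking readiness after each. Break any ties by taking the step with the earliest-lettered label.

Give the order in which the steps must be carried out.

(C) → (A) → (H) → (D) → (B) → (E) → (F) → (G)

Only (C) has no prerequisites, so it is first.
Ready: (A) and (H). (A) has the earlier label → (A).
(H) is the only step now ready → (H).
Ready: (D) and (G). (D) has the earlier label → (D).
(B), (E) and (G) are all available; (B) has the earlier label → (B).
(E), (F) and (G) are all available; (E) has the earlier label → (E).
Ready: (F) and (G). (F) has the earlier label → (F).
That leaves (G) as the only ready step → (G).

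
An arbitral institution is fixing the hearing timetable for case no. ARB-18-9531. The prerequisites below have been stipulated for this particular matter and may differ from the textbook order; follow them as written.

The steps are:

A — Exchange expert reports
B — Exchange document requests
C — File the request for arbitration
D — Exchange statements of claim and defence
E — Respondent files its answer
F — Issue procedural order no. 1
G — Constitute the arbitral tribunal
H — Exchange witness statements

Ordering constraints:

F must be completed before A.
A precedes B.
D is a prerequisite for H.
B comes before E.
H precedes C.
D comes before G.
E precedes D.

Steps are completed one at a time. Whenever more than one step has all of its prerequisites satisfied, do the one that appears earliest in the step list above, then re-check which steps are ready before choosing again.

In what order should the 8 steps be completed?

Only F has no prerequisites, so it is first.
A needed F, now all done → A.
That leaves B as the only ready step → B.
Next only E has its prerequisites met → E.
That leaves D as the only ready step → D.
Ready: G and H. G is listed earlier → G.
Next only H has its prerequisites met → H.
Next only C has its prerequisites met → C.

F A B E D G H C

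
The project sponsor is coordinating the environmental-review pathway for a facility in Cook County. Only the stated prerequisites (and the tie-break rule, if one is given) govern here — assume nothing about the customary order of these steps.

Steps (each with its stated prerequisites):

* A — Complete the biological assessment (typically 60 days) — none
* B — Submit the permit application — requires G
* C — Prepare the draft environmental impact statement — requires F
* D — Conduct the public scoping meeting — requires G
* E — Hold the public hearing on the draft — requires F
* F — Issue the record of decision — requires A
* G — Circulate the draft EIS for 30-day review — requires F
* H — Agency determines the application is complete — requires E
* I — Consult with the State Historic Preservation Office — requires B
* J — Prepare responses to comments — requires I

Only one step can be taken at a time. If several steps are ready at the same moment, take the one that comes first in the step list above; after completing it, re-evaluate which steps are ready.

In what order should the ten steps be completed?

A has no prerequisites → A first.
F needed A, now all done → F.
Now C, E and G have their prerequisites met. C is listed earlier, so C next.
Ready: E and G. E is listed earlier → E.
Ready: G and H. G is listed earlier → G.
Now B, D and H have their prerequisites met. B is listed earlier, so B next.
Ready: D, H and I. D is listed earlier → D.
H and I are both available; H is listed earlier → H.
I is the only step now ready → I.
J needed I, now all done → J.

A → F → C → E → G → B → D → H → I → J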